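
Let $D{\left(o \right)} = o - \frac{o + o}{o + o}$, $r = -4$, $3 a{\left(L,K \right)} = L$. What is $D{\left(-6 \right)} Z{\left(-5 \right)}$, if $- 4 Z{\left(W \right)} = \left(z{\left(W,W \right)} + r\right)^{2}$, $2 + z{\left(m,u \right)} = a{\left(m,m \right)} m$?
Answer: $\frac{343}{36} \approx 9.5278$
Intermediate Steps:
$a{\left(L,K \right)} = \frac{L}{3}$
$z{\left(m,u \right)} = -2 + \frac{m^{2}}{3}$ ($z{\left(m,u \right)} = -2 + \frac{m}{3} m = -2 + \frac{m^{2}}{3}$)
$D{\left(o \right)} = -1 + o$ ($D{\left(o \right)} = o - \frac{2 o}{2 o} = o - 2 o \frac{1}{2 o} = o - 1 = -1 + o$)
$Z{\left(W \right)} = - \frac{\left(-6 + \frac{W^{2}}{3}\right)^{2}}{4}$ ($Z{\left(W \right)} = - \frac{\left(\left(-2 + \frac{W^{2}}{3}\right) - 4\right)^{2}}{4} = - \frac{\left(-6 + \frac{W^{2}}{3}\right)^{2}}{4}$)
$D{\left(-6 \right)} Z{\left(-5 \right)} = \left(-1 - 6\right) \left(- \frac{\left(-18 + \left(-5\right)^{2}\right)^{2}}{36}\right) = - 7 \left(- \frac{\left(-18 + 25\right)^{2}}{36}\right) = - 7 \left(- \frac{7^{2}}{36}\right) = - 7 \left(\left(- \frac{1}{36}\right) 49\right) = \left(-7\right) \left(- \frac{49}{36}\right) = \frac{343}{36}$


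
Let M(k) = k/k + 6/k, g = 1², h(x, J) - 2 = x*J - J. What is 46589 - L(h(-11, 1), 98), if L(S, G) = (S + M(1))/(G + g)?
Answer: 1537438/33 ≈ 46589.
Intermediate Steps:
h(x, J) = 2 - J + J*x (h(x, J) = 2 + (x*J - J) = 2 + (J*x - J) = 2 + (-J + J*x) = 2 - J + J*x)
g = 1
M(k) = 1 + 6/k
L(S, G) = (7 + S)/(1 + G) (L(S, G) = (S + (6 + 1)/1)/(G + 1) = (S + 1*7)/(1 + G) = (S + 7)/(1 + G) = (7 + S)/(1 + G))
46589 - L(h(-11, 1), 98) = 46589 - (7 + (2 - 1*1 + 1*(-11)))/(1 + 98) = 46589 - (7 + (2 - 1 - 11))/99 = 46589 - (7 - 10)/99 = 46589 - (-3)/99 = 46589 - 1*(-1/33) = 46589 + 1/33 = 1537438/33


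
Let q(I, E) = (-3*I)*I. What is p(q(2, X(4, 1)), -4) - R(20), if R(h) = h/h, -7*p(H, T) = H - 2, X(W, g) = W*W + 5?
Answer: 1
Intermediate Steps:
X(W, g) = 5 + W² (X(W, g) = W² + 5 = 5 + W²)
q(I, E) = -3*I²
p(H, T) = 2/7 - H/7 (p(H, T) = -(H - 2)/7 = -(-2 + H)/7 = 2/7 - H/7)
R(h) = 1
p(q(2, X(4, 1)), -4) - R(20) = (2/7 - (-3)*2²/7) - 1*1 = (2/7 - (-3)*4/7) - 1 = (2/7 - ⅐*(-12)) - 1 = (2/7 + 12/7) - 1 = 2 - 1 = 1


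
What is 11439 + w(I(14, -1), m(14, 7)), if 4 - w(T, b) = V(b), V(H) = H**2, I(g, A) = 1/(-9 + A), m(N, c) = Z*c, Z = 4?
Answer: 10659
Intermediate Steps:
m(N, c) = 4*c
w(T, b) = 4 - b**2
11439 + w(I(14, -1), m(14, 7)) = 11439 + (4 - (4*7)**2) = 11439 + (4 - 1*28**2) = 11439 + (4 - 1*784) = 11439 + (4 - 784) = 11439 - 780 = 10659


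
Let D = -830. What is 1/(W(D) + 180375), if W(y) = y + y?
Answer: 1/178715 ≈ 5.5955e-6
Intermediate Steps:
W(y) = 2*y
1/(W(D) + 180375) = 1/(2*(-830) + 180375) = 1/(-1660 + 180375) = 1/178715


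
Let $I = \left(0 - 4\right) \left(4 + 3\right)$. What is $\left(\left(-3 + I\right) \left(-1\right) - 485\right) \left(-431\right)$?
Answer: $195674$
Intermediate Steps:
$I = -28$ ($I = \left(-4\right) 7 = -28$)
$\left(\left(-3 + I\right) \left(-1\right) - 485\right) \left(-431\right) = \left(\left(-3 - 28\right) \left(-1\right) - 485\right) \left(-431\right) = \left(\left(-31\right) \left(-1\right) - 485\right) \left(-431\right) = \left(31 - 485\right) \left(-431\right) = \left(-454\right) \left(-431\right) = 195674$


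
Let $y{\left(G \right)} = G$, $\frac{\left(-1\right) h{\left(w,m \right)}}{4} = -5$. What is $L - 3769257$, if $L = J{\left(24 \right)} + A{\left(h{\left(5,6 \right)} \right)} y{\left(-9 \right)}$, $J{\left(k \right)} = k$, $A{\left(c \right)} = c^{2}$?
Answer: $-3772833$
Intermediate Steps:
$h{\left(w,m \right)} = 20$ ($h{\left(w,m \right)} = \left(-4\right) \left(-5\right) = 20$)
$L = -3576$ ($L = 24 + 20^{2} \left(-9\right) = 24 + 400 \left(-9\right) = 24 - 3600 = -3576$)
$L - 3769257 = -3576 - 3769257 = -3772833$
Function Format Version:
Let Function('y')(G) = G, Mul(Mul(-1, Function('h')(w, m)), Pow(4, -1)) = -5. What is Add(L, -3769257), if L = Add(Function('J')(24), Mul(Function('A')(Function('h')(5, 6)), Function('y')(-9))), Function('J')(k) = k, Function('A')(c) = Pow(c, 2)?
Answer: -3772833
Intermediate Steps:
Function('h')(w, m) = 20 (Function('h')(w, m) = Mul(-4, -5) = 20)
L = -3576 (L = Add(24, Mul(Pow(20, 2), -9)) = Add(24, Mul(400, -9)) = Add(24, -3600) = -3576)
Add(L, -3769257) = Add(-3576, -3769257) = -3772833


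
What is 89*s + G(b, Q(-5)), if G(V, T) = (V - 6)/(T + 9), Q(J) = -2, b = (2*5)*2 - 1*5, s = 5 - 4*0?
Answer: 3124/7 ≈ 446.29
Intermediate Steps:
s = 5 (s = 5 + 0 = 5)
b = 15 (b = 10*2 - 5 = 20 - 5 = 15)
G(V, T) = (-6 + V)/(9 + T)
89*s + G(b, Q(-5)) = 89*5 + (-6 + 15)/(9 - 2) = 445 + 9/7 = 3124/7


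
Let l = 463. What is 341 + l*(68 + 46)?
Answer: 53123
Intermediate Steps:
341 + l*(68 + 46) = 341 + 463*(68 + 46) = 341 + 463*114 = 341 + 52782 = 53123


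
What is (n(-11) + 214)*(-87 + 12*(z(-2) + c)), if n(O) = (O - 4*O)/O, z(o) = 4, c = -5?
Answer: -20889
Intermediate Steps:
n(O) = -3 (n(O) = (-3*O)/O = -3)
(n(-11) + 214)*(-87 + 12*(z(-2) + c)) = (-3 + 214)*(-87 + 12*(4 - 5)) = 211*(-87 + 12*(-1)) = 211*(-87 - 12) = 211*(-99) = -20889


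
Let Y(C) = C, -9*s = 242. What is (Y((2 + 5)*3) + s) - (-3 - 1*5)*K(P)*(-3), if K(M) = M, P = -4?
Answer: 811/9 ≈ 90.111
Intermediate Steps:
s = -242/9 (s = -⅑*242 = -242/9 ≈ -26.889)
(Y((2 + 5)*3) + s) - (-3 - 1*5)*K(P)*(-3) = ((2 + 5)*3 - 242/9) - (-3 - 1*5)*(-4)*(-3) = (7*3 - 242/9) - (-3 - 5)*(-4)*(-3) = (21 - 242/9) - (-8*(-4))*(-3) = -53/9 - 32*(-3) = -53/9 - 1*(-96) = -53/9 + 96 = 811/9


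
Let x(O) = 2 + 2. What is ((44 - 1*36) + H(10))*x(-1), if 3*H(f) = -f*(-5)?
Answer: 296/3 ≈ 98.667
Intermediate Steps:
x(O) = 4
H(f) = 5*f/3 (H(f) = (-f*(-5))/3 = (5*f)/3 = 5*f/3)
((44 - 1*36) + H(10))*x(-1) = ((44 - 1*36) + (5/3)*10)*4 = ((44 - 36) + 50/3)*4 = (8 + 50/3)*4 = (74/3)*4 = 296/3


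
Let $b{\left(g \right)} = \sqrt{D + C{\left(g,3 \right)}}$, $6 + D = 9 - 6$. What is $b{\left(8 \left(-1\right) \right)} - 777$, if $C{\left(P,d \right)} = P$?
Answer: $-777 + i \sqrt{11} \approx -777.0 + 3.3166 i$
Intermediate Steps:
$D = -3$ ($D = -6 + \left(9 - 6\right) = -6 + 3 = -3$)
$b{\left(g \right)} = \sqrt{-3 + g}$
$b{\left(8 \left(-1\right) \right)} - 777 = \sqrt{-3 + 8 \left(-1\right)} - 777 = \sqrt{-3 - 8} - 777 = \sqrt{-11} - 777 = i \sqrt{11} - 777 = -777 + i \sqrt{11}$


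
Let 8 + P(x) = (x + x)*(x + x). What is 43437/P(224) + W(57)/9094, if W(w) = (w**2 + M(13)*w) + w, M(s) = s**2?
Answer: 1495910811/912564712 ≈ 1.6392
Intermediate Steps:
W(w) = w**2 + 170*w (W(w) = (w**2 + 13**2*w) + w = (w**2 + 169*w) + w = w**2 + 170*w)
P(x) = -8 + 4*x**2 (P(x) = -8 + (x + x)*(x + x) = -8 + (2*x)*(2*x) = -8 + 4*x**2)
43437/P(224) + W(57)/9094 = 43437/(-8 + 4*224**2) + (57*(170 + 57))/9094 = 43437/(-8 + 4*50176) + (57*227)*(1/9094) = 43437/(-8 + 200704) + 12939*(1/9094) = 43437/200696 + 12939/9094 = 1495910811/912564712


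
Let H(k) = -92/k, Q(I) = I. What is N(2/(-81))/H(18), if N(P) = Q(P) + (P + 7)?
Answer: -563/414 ≈ -1.3599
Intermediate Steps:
N(P) = 7 + 2*P (N(P) = P + (P + 7) = P + (7 + P) = 7 + 2*P)
N(2/(-81))/H(18) = (7 + 2*(2/(-81)))/((-92/18)) = (7 + 2*(2*(-1/81)))/((-92*1/18)) = (7 + 2*(-2/81))/(-46/9) = (7 - 4/81)*(-9/46) = (563/81)*(-9/46) = -563/414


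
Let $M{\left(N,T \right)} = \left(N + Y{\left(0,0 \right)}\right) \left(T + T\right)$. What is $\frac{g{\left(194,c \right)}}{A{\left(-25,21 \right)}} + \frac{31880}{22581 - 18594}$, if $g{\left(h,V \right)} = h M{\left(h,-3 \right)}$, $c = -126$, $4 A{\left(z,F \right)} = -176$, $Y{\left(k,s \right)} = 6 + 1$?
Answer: $\frac{233554297}{43857} \approx 5325.4$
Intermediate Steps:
$Y{\left(k,s \right)} = 7$
$M{\left(N,T \right)} = 2 T \left(7 + N\right)$ ($M{\left(N,T \right)} = \left(N + 7\right) \left(T + T\right) = \left(7 + N\right) 2 T = 2 T \left(7 + N\right)$)
$A{\left(z,F \right)} = -44$ ($A{\left(z,F \right)} = \frac{1}{4} \left(-176\right) = -44$)
$g{\left(h,V \right)} = h \left(-42 - 6 h\right)$ ($g{\left(h,V \right)} = h 2 \left(-3\right) \left(7 + h\right) = h \left(-42 - 6 h\right)$)
$\frac{g{\left(194,c \right)}}{A{\left(-25,21 \right)}} + \frac{31880}{22581 - 18594} = \frac{\left(-6\right) 194 \left(7 + 194\right)}{-44} + \frac{31880}{22581 - 18594} = \left(-6\right) 194 \cdot 201 \left(- \frac{1}{44}\right) + \frac{31880}{22581 - 18594} = \left(-233964\right) \left(- \frac{1}{44}\right) + \frac{31880}{3987} = \frac{58491}{11} + 31880 \cdot \frac{1}{3987} = \frac{58491}{11} + \frac{31880}{3987} = \frac{233554297}{43857}$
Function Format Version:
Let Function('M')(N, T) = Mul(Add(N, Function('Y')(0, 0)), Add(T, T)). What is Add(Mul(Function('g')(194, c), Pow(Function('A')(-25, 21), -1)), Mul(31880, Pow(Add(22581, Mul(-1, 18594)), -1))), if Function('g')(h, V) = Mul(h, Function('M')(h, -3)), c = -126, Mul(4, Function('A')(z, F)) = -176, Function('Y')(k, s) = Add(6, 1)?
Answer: Rational(233554297, 43857) ≈ 5325.4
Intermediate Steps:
Function('Y')(k, s) = 7
Function('M')(N, T) = Mul(2, T, Add(7, N)) (Function('M')(N, T) = Mul(Add(N, 7), Add(T, T)) = Mul(Add(7, N), Mul(2, T)) = Mul(2, T, Add(7, N)))
Function('A')(z, F) = -44 (Function('A')(z, F) = Mul(Rational(1, 4), -176) = -44)
Function('g')(h, V) = Mul(h, Add(-42, Mul(-6, h))) (Function('g')(h, V) = Mul(h, Mul(2, -3, Add(7, h))) = Mul(h, Add(-42, Mul(-6, h))))
Add(Mul(Function('g')(194, c), Pow(Function('A')(-25, 21), -1)), Mul(31880, Pow(Add(22581, Mul(-1, 18594)), -1))) = Add(Mul(Mul(-6, 194, Add(7, 194)), Pow(-44, -1)), Mul(31880, Pow(Add(22581, Mul(-1, 18594)), -1))) = Add(Mul(Mul(-6, 194, 201), Rational(-1, 44)), Mul(31880, Pow(Add(22581, -18594), -1))) = Add(Mul(-233964, Rational(-1, 44)), Mul(31880, Pow(3987, -1))) = Add(Rational(58491, 11), Mul(31880, Rational(1, 3987))) = Add(Rational(58491, 11), Rational(31880, 3987)) = Rational(233554297, 43857)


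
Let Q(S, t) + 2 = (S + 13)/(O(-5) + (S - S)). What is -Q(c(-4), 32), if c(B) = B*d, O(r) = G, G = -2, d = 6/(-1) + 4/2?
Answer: 33/2 ≈ 16.500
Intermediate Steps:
d = -4 (d = 6*(-1) + 4*(½) = -6 + 2 = -4)
O(r) = -2
c(B) = -4*B (c(B) = B*(-4) = -4*B)
Q(S, t) = -17/2 - S/2 (Q(S, t) = -2 + (S + 13)/(-2 + (S - S)) = -2 + (13 + S)/(-2 + 0) = -2 + (13 + S)/(-2) = -2 + (13 + S)*(-½) = -2 + (-13/2 - S/2) = -17/2 - S/2)
-Q(c(-4), 32) = -(-17/2 - (-2)*(-4)) = -(-17/2 - ½*16) = -(-17/2 - 8) = -1*(-33/2) = 33/2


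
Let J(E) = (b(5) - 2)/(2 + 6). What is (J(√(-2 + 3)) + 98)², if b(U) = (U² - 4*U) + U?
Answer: 9801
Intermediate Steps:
b(U) = U² - 3*U
J(E) = 1 (J(E) = (5*(-3 + 5) - 2)/(2 + 6) = (5*2 - 2)/8 = (10 - 2)*(⅛) = 8*(⅛) = 1)
(J(√(-2 + 3)) + 98)² = (1 + 98)² = 99² = 9801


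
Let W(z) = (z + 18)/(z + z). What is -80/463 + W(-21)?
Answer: -657/6482 ≈ -0.10136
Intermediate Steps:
W(z) = (18 + z)/(2*z) (W(z) = (18 + z)/((2*z)) = (18 + z)*(1/(2*z)) = (18 + z)/(2*z))
-80/463 + W(-21) = -80/463 + (½)*(18 - 21)/(-21) = -80*1/463 + (½)*(-1/21)*(-3) = -80/463 + 1/14 = -657/6482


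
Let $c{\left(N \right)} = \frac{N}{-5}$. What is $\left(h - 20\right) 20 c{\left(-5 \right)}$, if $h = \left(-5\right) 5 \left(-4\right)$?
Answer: $1600$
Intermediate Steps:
$c{\left(N \right)} = - \frac{N}{5}$ ($c{\left(N \right)} = N \left(- \frac{1}{5}\right) = - \frac{N}{5}$)
$h = 100$ ($h = \left(-25\right) \left(-4\right) = 100$)
$\left(h - 20\right) 20 c{\left(-5 \right)} = \left(100 - 20\right) 20 \left(\left(- \frac{1}{5}\right) \left(-5\right)\right) = \left(100 - 20\right) 20 \cdot 1 = 80 \cdot 20 \cdot 1 = 1600 \cdot 1 = 1600$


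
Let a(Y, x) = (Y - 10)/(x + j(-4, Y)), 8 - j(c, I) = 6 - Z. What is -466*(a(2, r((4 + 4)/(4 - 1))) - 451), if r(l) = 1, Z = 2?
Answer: 1054558/5 ≈ 2.1091e+5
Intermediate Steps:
j(c, I) = 4 (j(c, I) = 8 - (6 - 1*2) = 8 - (6 - 2) = 8 - 1*4 = 8 - 4 = 4)
a(Y, x) = (-10 + Y)/(4 + x) (a(Y, x) = (Y - 10)/(x + 4) = (-10 + Y)/(4 + x))
-466*(a(2, r((4 + 4)/(4 - 1))) - 451) = -466*((-10 + 2)/(4 + 1) - 451) = -466*(-8/5 - 451) = -466*(-2263/5) = 1054558/5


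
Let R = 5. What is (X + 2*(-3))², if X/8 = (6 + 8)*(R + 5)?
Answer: 1240996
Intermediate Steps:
X = 1120 (X = 8*((6 + 8)*(5 + 5)) = 8*(14*10) = 8*140 = 1120)
(X + 2*(-3))² = (1120 + 2*(-3))² = (1120 - 6)² = 1114² = 1240996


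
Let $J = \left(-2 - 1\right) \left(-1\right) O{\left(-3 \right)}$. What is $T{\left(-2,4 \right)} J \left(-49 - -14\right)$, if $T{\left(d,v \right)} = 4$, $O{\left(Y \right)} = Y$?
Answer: $1260$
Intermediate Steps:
$J = -9$ ($J = \left(-2 - 1\right) \left(-1\right) \left(-3\right) = \left(-3\right) \left(-1\right) \left(-3\right) = 3 \left(-3\right) = -9$)
$T{\left(-2,4 \right)} J \left(-49 - -14\right) = 4 \left(-9\right) \left(-49 - -14\right) = - 36 \left(-49 + 14\right) = \left(-36\right) \left(-35\right) = 1260$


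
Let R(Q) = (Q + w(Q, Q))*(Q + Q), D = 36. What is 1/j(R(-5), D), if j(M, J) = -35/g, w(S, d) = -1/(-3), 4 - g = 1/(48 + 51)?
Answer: -79/693 ≈ -0.11400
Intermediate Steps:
g = 395/99 (g = 4 - 1/(48 + 51) = 4 - 1/99 = 395/99 ≈ 3.9899)
w(S, d) = 1/3 (w(S, d) = -1*(-1/3) = 1/3)
R(Q) = 2*Q*(1/3 + Q) (R(Q) = (Q + 1/3)*(Q + Q) = (1/3 + Q)*(2*Q) = 2*Q*(1/3 + Q))
j(M, J) = -693/79 (j(M, J) = -35/395/99 = -35*99/395 = -693/79)
1/j(R(-5), D) = 1/(-693/79) = -79/693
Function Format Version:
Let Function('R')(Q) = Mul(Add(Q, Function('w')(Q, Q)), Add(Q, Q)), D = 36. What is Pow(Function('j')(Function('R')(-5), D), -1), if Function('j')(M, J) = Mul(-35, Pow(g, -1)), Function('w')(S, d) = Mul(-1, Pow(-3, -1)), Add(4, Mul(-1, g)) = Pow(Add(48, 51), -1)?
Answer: Rational(-79, 693) ≈ -0.11400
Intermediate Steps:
g = Rational(395, 99) (g = Add(4, Mul(-1, Pow(Add(48, 51), -1))) = Add(4, Mul(-1, Pow(99, -1))) = Add(4, Mul(-1, Rational(1, 99))) = Add(4, Rational(-1, 99)) = Rational(395, 99) ≈ 3.9899)
Function('w')(S, d) = Rational(1, 3) (Function('w')(S, d) = Mul(-1, Rational(-1, 3)) = Rational(1, 3))
Function('R')(Q) = Mul(2, Q, Add(Rational(1, 3), Q)) (Function('R')(Q) = Mul(Add(Q, Rational(1, 3)), Add(Q, Q)) = Mul(Add(Rational(1, 3), Q), Mul(2, Q)) = Mul(2, Q, Add(Rational(1, 3), Q)))
Function('j')(M, J) = Rational(-693, 79) (Function('j')(M, J) = Mul(-35, Pow(Rational(395, 99), -1)) = Mul(-35, Rational(99, 395)) = Rational(-693, 79))
Pow(Function('j')(Function('R')(-5), D), -1) = Pow(Rational(-693, 79), -1) = Rational(-79, 693)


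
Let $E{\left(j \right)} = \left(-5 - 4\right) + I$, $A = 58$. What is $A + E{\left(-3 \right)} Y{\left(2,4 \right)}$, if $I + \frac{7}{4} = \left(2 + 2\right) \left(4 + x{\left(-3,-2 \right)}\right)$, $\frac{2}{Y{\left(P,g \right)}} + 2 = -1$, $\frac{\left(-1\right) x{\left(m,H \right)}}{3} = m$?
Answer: $\frac{61}{2} \approx 30.5$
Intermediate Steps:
$x{\left(m,H \right)} = - 3 m$
$Y{\left(P,g \right)} = - \frac{2}{3}$ ($Y{\left(P,g \right)} = \frac{2}{-2 - 1} = \frac{2}{-3} = 2 \left(- \frac{1}{3}\right) = - \frac{2}{3}$)
$I = \frac{201}{4}$ ($I = - \frac{7}{4} + \left(2 + 2\right) \left(4 - -9\right) = - \frac{7}{4} + 4 \left(4 + 9\right) = - \frac{7}{4} + 4 \cdot 13 = - \frac{7}{4} + 52 = \frac{201}{4} \approx 50.25$)
$E{\left(j \right)} = \frac{165}{4}$ ($E{\left(j \right)} = \left(-5 - 4\right) + \frac{201}{4} = -9 + \frac{201}{4} = \frac{165}{4}$)
$A + E{\left(-3 \right)} Y{\left(2,4 \right)} = 58 + \frac{165}{4} \left(- \frac{2}{3}\right) = 58 - \frac{55}{2} = \frac{61}{2}$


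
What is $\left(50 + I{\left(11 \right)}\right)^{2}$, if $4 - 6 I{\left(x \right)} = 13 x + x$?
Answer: $625$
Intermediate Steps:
$I{\left(x \right)} = \frac{2}{3} - \frac{7 x}{3}$ ($I{\left(x \right)} = \frac{2}{3} - \frac{13 x + x}{6} = \frac{2}{3} - \frac{14 x}{6} = \frac{2}{3} - \frac{7 x}{3}$)
$\left(50 + I{\left(11 \right)}\right)^{2} = \left(50 + \left(\frac{2}{3} - \frac{77}{3}\right)\right)^{2} = \left(50 - 25\right)^{2} = 25^{2} = 625$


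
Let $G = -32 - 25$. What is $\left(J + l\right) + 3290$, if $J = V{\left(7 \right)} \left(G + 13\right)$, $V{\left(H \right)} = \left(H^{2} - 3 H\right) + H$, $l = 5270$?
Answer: $7020$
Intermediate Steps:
$V{\left(H \right)} = H^{2} - 2 H$
$G = -57$
$J = -1540$ ($J = 7 \left(-2 + 7\right) \left(-57 + 13\right) = 7 \cdot 5 \left(-44\right) = 35 \left(-44\right) = -1540$)
$\left(J + l\right) + 3290 = \left(-1540 + 5270\right) + 3290 = 3730 + 3290 = 7020$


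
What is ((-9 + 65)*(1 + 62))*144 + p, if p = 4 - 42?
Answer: 507994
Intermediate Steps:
p = -38
((-9 + 65)*(1 + 62))*144 + p = ((-9 + 65)*(1 + 62))*144 - 38 = (56*63)*144 - 38 = 3528*144 - 38 = 508032 - 38 = 507994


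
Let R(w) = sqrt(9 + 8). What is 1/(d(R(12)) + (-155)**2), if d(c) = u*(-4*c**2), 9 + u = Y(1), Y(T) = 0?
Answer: 1/24637 ≈ 4.0589e-5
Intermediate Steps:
u = -9 (u = -9 + 0 = -9)
R(w) = sqrt(17)
d(c) = 36*c**2 (d(c) = -(-36)*c**2 = 36*c**2)
1/(d(R(12)) + (-155)**2) = 1/(36*(sqrt(17))**2 + (-155)**2) = 1/(36*17 + 24025) = 1/(612 + 24025) = 1/24637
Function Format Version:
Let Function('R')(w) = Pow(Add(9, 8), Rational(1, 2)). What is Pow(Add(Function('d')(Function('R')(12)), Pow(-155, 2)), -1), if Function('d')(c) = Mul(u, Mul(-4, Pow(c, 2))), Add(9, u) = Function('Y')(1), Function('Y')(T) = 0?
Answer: Rational(1, 24637) ≈ 4.0589e-5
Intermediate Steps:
u = -9 (u = Add(-9, 0) = -9)
Function('R')(w) = Pow(17, Rational(1, 2))
Function('d')(c) = Mul(36, Pow(c, 2)) (Function('d')(c) = Mul(-9, Mul(-4, Pow(c, 2))) = Mul(36, Pow(c, 2)))
Pow(Add(Function('d')(Function('R')(12)), Pow(-155, 2)), -1) = Pow(Add(Mul(36, Pow(Pow(17, Rational(1, 2)), 2)), Pow(-155, 2)), -1) = Pow(Add(Mul(36, 17), 24025), -1) = Pow(Add(612, 24025), -1) = Pow(24637, -1) = Rational(1, 24637)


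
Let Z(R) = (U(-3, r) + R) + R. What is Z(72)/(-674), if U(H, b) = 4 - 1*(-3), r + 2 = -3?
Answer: -151/674 ≈ -0.22404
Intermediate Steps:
r = -5 (r = -2 - 3 = -5)
U(H, b) = 7 (U(H, b) = 4 + 3 = 7)
Z(R) = 7 + 2*R (Z(R) = (7 + R) + R = 7 + 2*R)
Z(72)/(-674) = (7 + 2*72)/(-674) = (7 + 144)*(-1/674) = 151*(-1/674) = -151/674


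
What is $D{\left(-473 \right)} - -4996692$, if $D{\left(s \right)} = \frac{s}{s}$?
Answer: $4996693$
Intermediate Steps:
$D{\left(s \right)} = 1$
$D{\left(-473 \right)} - -4996692 = 1 - -4996692 = 1 + 4996692 = 4996693$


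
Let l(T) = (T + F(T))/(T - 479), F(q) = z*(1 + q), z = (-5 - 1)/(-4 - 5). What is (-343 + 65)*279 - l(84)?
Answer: -91910548/1185 ≈ -77562.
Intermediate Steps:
z = ⅔ (z = -6/(-9) = -6*(-⅑) = ⅔ ≈ 0.66667)
F(q) = ⅔ + 2*q/3 (F(q) = 2*(1 + q)/3 = ⅔ + 2*q/3)
l(T) = (⅔ + 5*T/3)/(-479 + T) (l(T) = (T + (⅔ + 2*T/3))/(T - 479) = (⅔ + 5*T/3)/(-479 + T))
(-343 + 65)*279 - l(84) = (-343 + 65)*279 - (2 + 5*84)/(3*(-479 + 84)) = -278*279 - (2 + 420)/(3*(-395)) = -77562 - (-1)*422/(3*395) = -77562 - 1*(-422/1185) = -77562 + 422/1185 = -91910548/1185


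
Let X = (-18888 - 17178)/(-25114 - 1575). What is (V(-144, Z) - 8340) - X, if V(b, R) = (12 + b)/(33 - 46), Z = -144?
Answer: -222351330/26689 ≈ -8331.2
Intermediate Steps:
V(b, R) = -12/13 - b/13 (V(b, R) = (12 + b)/(-13) = (12 + b)*(-1/13) = -12/13 - b/13)
X = 36066/26689 (X = -36066/(-26689) = -36066*(-1/26689) = 36066/26689 ≈ 1.3513)
(V(-144, Z) - 8340) - X = ((-12/13 - 1/13*(-144)) - 8340) - 1*36066/26689 = ((-12/13 + 144/13) - 8340) - 36066/26689 = (132/13 - 8340) - 36066/26689 = -108288/13 - 36066/26689 = -222351330/26689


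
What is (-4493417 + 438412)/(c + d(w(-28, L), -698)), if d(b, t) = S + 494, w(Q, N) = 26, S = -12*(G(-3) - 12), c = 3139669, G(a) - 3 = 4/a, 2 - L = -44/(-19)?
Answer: -4055005/3140287 ≈ -1.2913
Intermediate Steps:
L = -6/19 (L = 2 - (-44)/(-19) = 2 - (-44)*(-1)/19 = 2 - 1*44/19 = 2 - 44/19 = -6/19 ≈ -0.31579)
G(a) = 3 + 4/a
S = 124 (S = -12*((3 + 4/(-3)) - 12) = -12*((3 + 4*(-⅓)) - 12) = -12*((3 - 4/3) - 12) = -12*(5/3 - 12) = -12*(-31/3) = 124)
d(b, t) = 618 (d(b, t) = 124 + 494 = 618)
(-4493417 + 438412)/(c + d(w(-28, L), -698)) = (-4493417 + 438412)/(3139669 + 618) = -4055005/3140287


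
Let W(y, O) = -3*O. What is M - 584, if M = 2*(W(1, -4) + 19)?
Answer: -522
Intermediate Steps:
M = 62 (M = 2*(-3*(-4) + 19) = 2*(12 + 19) = 2*31 = 62)
M - 584 = 62 - 584 = -522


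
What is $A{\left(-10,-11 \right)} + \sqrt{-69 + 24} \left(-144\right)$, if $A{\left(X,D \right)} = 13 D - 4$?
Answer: $-147 - 432 i \sqrt{5} \approx -147.0 - 965.98 i$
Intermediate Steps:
$A{\left(X,D \right)} = -4 + 13 D$
$A{\left(-10,-11 \right)} + \sqrt{-69 + 24} \left(-144\right) = \left(-4 + 13 \left(-11\right)\right) + \sqrt{-69 + 24} \left(-144\right) = \left(-4 - 143\right) + \sqrt{-45} \left(-144\right) = -147 + 3 i \sqrt{5} \left(-144\right) = -147 - 432 i \sqrt{5}$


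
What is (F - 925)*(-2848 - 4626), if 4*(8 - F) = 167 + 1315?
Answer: 9622775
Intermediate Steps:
F = -725/2 (F = 8 - (167 + 1315)/4 = 8 - 1/4*1482 = 8 - 741/2 = -725/2 ≈ -362.50)
(F - 925)*(-2848 - 4626) = (-725/2 - 925)*(-2848 - 4626) = -2575/2*(-7474) = 9622775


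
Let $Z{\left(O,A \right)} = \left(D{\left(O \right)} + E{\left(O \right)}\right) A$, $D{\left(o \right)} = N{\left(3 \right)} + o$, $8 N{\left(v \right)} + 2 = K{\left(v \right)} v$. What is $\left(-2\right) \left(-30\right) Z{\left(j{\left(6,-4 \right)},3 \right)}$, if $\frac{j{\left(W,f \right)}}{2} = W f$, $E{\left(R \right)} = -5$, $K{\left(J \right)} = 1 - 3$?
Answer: $-9720$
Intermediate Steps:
$K{\left(J \right)} = -2$
$N{\left(v \right)} = - \frac{1}{4} - \frac{v}{4}$ ($N{\left(v \right)} = - \frac{1}{4} + \frac{\left(-2\right) v}{8} = - \frac{1}{4} - \frac{v}{4}$)
$j{\left(W,f \right)} = 2 W f$
$D{\left(o \right)} = -1 + o$ ($D{\left(o \right)} = \left(- \frac{1}{4} - \frac{3}{4}\right) + o = -1 + o$)
$Z{\left(O,A \right)} = A \left(-6 + O\right)$ ($Z{\left(O,A \right)} = \left(\left(-1 + O\right) - 5\right) A = \left(-6 + O\right) A = A \left(-6 + O\right)$)
$\left(-2\right) \left(-30\right) Z{\left(j{\left(6,-4 \right)},3 \right)} = \left(-2\right) \left(-30\right) 3 \left(-6 + 2 \cdot 6 \left(-4\right)\right) = 60 \cdot 3 \left(-6 - 48\right) = 60 \cdot 3 \left(-54\right) = 60 \left(-162\right) = -9720$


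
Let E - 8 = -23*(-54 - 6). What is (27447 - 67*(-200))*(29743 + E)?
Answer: 1271607957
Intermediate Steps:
E = 1388 (E = 8 - 23*(-54 - 6) = 8 - 23*(-60) = 8 + 1380 = 1388)
(27447 - 67*(-200))*(29743 + E) = (27447 - 67*(-200))*(29743 + 1388) = (27447 + 13400)*31131 = 40847*31131 = 1271607957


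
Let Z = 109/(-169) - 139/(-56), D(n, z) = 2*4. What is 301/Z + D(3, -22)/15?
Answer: 42869056/260805 ≈ 164.37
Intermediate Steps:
D(n, z) = 8
Z = 17387/9464 (Z = 109*(-1/169) - 139*(-1/56) = -109/169 + 139/56 = 17387/9464 ≈ 1.8372)
301/Z + D(3, -22)/15 = 301/(17387/9464) + 8/15 = 301*(9464/17387) + 8*(1/15) = 2848664/17387 + 8/15 = 42869056/260805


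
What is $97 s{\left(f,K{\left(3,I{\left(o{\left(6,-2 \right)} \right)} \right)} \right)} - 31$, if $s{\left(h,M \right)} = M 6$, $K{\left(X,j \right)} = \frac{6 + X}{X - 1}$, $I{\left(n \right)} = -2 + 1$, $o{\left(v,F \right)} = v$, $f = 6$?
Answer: $2588$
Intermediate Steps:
$I{\left(n \right)} = -1$
$K{\left(X,j \right)} = \frac{6 + X}{-1 + X}$
$s{\left(h,M \right)} = 6 M$
$97 s{\left(f,K{\left(3,I{\left(o{\left(6,-2 \right)} \right)} \right)} \right)} - 31 = 97 \cdot 6 \frac{6 + 3}{-1 + 3} - 31 = 97 \cdot 6 \cdot \frac{1}{2} \cdot 9 - 31 = 97 \cdot 6 \cdot \frac{9}{2} - 31 = 97 \cdot 27 - 31 = 2619 - 31 = 2588$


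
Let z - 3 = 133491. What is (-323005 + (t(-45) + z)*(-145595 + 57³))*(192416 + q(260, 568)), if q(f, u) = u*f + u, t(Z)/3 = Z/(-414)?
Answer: 41415565711037744/23 ≈ 1.8007e+15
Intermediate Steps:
z = 133494 (z = 3 + 133491 = 133494)
t(Z) = -Z/138 (t(Z) = 3*(Z/(-414)) = 3*(Z*(-1/414)) = 3*(-Z/414) = -Z/138)
q(f, u) = u + f*u (q(f, u) = f*u + u = u + f*u)
(-323005 + (t(-45) + z)*(-145595 + 57³))*(192416 + q(260, 568)) = (-323005 + (-1/138*(-45) + 133494)*(-145595 + 57³))*(192416 + 568*(1 + 260)) = (-323005 + (15/46 + 133494)*(-145595 + 185193))*(192416 + 568*261) = (-323005 + (6140739/46)*39598)*(192416 + 148248) = (-323005 + 121580491461/23)*340664 = (121573062346/23)*340664 = 41415565711037744/23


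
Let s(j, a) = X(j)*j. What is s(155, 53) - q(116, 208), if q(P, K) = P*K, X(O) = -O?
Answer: -48153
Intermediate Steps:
s(j, a) = -j² (s(j, a) = (-j)*j = -j²)
q(P, K) = K*P
s(155, 53) - q(116, 208) = -1*155² - 208*116 = -1*24025 - 1*24128 = -24025 - 24128 = -48153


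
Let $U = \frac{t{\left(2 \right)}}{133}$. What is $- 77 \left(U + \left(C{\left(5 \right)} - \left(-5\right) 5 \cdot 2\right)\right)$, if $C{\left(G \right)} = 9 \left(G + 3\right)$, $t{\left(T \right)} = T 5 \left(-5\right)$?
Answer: $- \frac{177936}{19} \approx -9365.0$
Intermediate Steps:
$t{\left(T \right)} = - 25 T$ ($t{\left(T \right)} = 5 T \left(-5\right) = - 25 T$)
$C{\left(G \right)} = 27 + 9 G$ ($C{\left(G \right)} = 9 \left(3 + G\right) = 27 + 9 G$)
$U = - \frac{50}{133}$ ($U = \frac{\left(-25\right) 2}{133} = \left(-50\right) \frac{1}{133} = - \frac{50}{133} \approx -0.37594$)
$- 77 \left(U + \left(C{\left(5 \right)} - \left(-5\right) 5 \cdot 2\right)\right) = - 77 \left(- \frac{50}{133} + \left(\left(27 + 9 \cdot 5\right) - \left(-5\right) 5 \cdot 2\right)\right) = - 77 \left(- \frac{50}{133} + \left(\left(27 + 45\right) - \left(-25\right) 2\right)\right) = - 77 \left(- \frac{50}{133} + \left(72 - -50\right)\right) = - 77 \left(- \frac{50}{133} + \left(72 + 50\right)\right) = - 77 \left(- \frac{50}{133} + 122\right) = \left(-77\right) \frac{16176}{133} = - \frac{177936}{19}$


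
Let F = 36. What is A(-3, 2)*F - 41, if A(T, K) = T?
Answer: -149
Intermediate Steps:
A(-3, 2)*F - 41 = -3*36 - 41 = -108 - 41 = -149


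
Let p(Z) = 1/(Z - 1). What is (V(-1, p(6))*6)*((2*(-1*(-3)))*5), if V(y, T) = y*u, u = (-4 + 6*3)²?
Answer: -35280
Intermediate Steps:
u = 196 (u = (-4 + 18)² = 14² = 196)
p(Z) = 1/(-1 + Z)
V(y, T) = 196*y (V(y, T) = y*196 = 196*y)
(V(-1, p(6))*6)*((2*(-1*(-3)))*5) = ((196*(-1))*6)*((2*(-1*(-3)))*5) = (-196*6)*((2*3)*5) = -7056*5 = -1176*30 = -35280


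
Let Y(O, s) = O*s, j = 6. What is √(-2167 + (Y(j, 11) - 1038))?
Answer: I*√3139 ≈ 56.027*I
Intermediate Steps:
√(-2167 + (Y(j, 11) - 1038)) = √(-2167 + (6*11 - 1038)) = √(-2167 + (66 - 1038)) = √(-2167 - 972) = √(-3139) = I*√3139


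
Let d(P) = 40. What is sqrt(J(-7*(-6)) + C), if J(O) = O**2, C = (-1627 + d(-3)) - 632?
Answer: I*sqrt(455) ≈ 21.331*I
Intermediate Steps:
C = -2219 (C = (-1627 + 40) - 632 = -1587 - 632 = -2219)
sqrt(J(-7*(-6)) + C) = sqrt((-7*(-6))**2 - 2219) = sqrt(42**2 - 2219) = sqrt(1764 - 2219) = sqrt(-455) = I*sqrt(455)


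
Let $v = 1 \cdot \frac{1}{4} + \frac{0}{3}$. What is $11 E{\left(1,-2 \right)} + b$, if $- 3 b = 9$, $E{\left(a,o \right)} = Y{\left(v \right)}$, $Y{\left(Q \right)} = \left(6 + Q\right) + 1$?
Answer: $\frac{307}{4} \approx 76.75$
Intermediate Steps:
$v = \frac{1}{4}$ ($v = 1 \cdot \frac{1}{4} + 0 \cdot \frac{1}{3} = \frac{1}{4} + 0 = \frac{1}{4} \approx 0.25$)
$Y{\left(Q \right)} = 7 + Q$
$E{\left(a,o \right)} = \frac{29}{4}$ ($E{\left(a,o \right)} = 7 + \frac{1}{4} = \frac{29}{4}$)
$b = -3$ ($b = \left(- \frac{1}{3}\right) 9 = -3$)
$11 E{\left(1,-2 \right)} + b = 11 \cdot \frac{29}{4} - 3 = \frac{319}{4} - 3 = \frac{307}{4}$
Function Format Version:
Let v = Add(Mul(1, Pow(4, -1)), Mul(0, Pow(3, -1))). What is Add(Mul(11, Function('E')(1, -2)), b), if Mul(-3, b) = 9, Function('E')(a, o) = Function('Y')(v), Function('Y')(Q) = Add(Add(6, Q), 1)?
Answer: Rational(307, 4) ≈ 76.750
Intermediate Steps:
v = Rational(1, 4) (v = Add(Mul(1, Rational(1, 4)), Mul(0, Rational(1, 3))) = Add(Rational(1, 4), 0) = Rational(1, 4) ≈ 0.25000)
Function('Y')(Q) = Add(7, Q)
Function('E')(a, o) = Rational(29, 4) (Function('E')(a, o) = Add(7, Rational(1, 4)) = Rational(29, 4))
b = -3 (b = Mul(Rational(-1, 3), 9) = -3)
Add(Mul(11, Function('E')(1, -2)), b) = Add(Mul(11, Rational(29, 4)), -3) = Add(Rational(319, 4), -3) = Rational(307, 4)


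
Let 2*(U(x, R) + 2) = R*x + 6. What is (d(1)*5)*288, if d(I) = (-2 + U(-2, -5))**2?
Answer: 23040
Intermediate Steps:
U(x, R) = 1 + R*x/2 (U(x, R) = -2 + (R*x + 6)/2 = -2 + (6 + R*x)/2 = -2 + (3 + R*x/2) = 1 + R*x/2)
d(I) = 16 (d(I) = (-2 + (1 + (1/2)*(-5)*(-2)))**2 = (-2 + (1 + 5))**2 = (-2 + 6)**2 = 4**2 = 16)
(d(1)*5)*288 = (16*5)*288 = 80*288 = 23040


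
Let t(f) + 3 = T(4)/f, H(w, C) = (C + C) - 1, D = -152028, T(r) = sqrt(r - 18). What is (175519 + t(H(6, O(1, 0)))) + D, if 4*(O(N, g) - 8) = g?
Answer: 23488 + I*sqrt(14)/15 ≈ 23488.0 + 0.24944*I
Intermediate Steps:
O(N, g) = 8 + g/4
T(r) = sqrt(-18 + r)
H(w, C) = -1 + 2*C (H(w, C) = 2*C - 1 = -1 + 2*C)
t(f) = -3 + I*sqrt(14)/f (t(f) = -3 + sqrt(-18 + 4)/f = -3 + sqrt(-14)/f = -3 + (I*sqrt(14))/f = -3 + I*sqrt(14)/f)
(175519 + t(H(6, O(1, 0)))) + D = (175519 + (-3 + I*sqrt(14)/(-1 + 2*(8 + (1/4)*0)))) - 152028 = (175519 + (-3 + I*sqrt(14)/(-1 + 2*(8 + 0)))) - 152028 = (175519 + (-3 + I*sqrt(14)/(-1 + 2*8))) - 152028 = (175519 + (-3 + I*sqrt(14)/(-1 + 16))) - 152028 = (175519 + (-3 + I*sqrt(14)/15)) - 152028 = (175516 + I*sqrt(14)/15) - 152028 = 23488 + I*sqrt(14)/15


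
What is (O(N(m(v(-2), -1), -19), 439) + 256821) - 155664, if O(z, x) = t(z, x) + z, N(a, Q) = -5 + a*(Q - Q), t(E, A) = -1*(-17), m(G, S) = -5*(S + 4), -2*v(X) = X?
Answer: 101169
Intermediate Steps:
v(X) = -X/2
m(G, S) = -20 - 5*S (m(G, S) = -5*(4 + S) = -20 - 5*S)
t(E, A) = 17
N(a, Q) = -5 (N(a, Q) = -5 + a*0 = -5 + 0 = -5)
O(z, x) = 17 + z
(O(N(m(v(-2), -1), -19), 439) + 256821) - 155664 = ((17 - 5) + 256821) - 155664 = (12 + 256821) - 155664 = 256833 - 155664 = 101169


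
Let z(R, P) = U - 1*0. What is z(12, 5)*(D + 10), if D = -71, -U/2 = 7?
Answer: 854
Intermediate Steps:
U = -14 (U = -2*7 = -14)
z(R, P) = -14 (z(R, P) = -14 - 1*0 = -14 + 0 = -14)
z(12, 5)*(D + 10) = -14*(-71 + 10) = -14*(-61) = 854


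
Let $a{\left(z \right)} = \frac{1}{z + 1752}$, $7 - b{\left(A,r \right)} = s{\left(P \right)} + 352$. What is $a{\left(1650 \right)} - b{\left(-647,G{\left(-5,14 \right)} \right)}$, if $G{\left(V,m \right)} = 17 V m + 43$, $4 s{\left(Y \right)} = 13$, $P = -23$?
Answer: $\frac{2369495}{6804} \approx 348.25$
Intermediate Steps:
$s{\left(Y \right)} = \frac{13}{4}$ ($s{\left(Y \right)} = \frac{1}{4} \cdot 13 = \frac{13}{4}$)
$G{\left(V,m \right)} = 43 + 17 V m$ ($G{\left(V,m \right)} = 17 V m + 43 = 43 + 17 V m$)
$b{\left(A,r \right)} = - \frac{1393}{4}$ ($b{\left(A,r \right)} = 7 - \left(\frac{13}{4} + 352\right) = 7 - \frac{1421}{4} = - \frac{1393}{4}$)
$a{\left(z \right)} = \frac{1}{1752 + z}$
$a{\left(1650 \right)} - b{\left(-647,G{\left(-5,14 \right)} \right)} = \frac{1}{1752 + 1650} - - \frac{1393}{4} = \frac{1}{3402} + \frac{1393}{4} = \frac{2369495}{6804}$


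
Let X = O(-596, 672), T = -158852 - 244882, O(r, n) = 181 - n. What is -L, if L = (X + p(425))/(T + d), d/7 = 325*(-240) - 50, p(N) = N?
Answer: -33/475042 ≈ -6.9468e-5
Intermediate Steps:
d = -546350 (d = 7*(325*(-240) - 50) = 7*(-78000 - 50) = 7*(-78050) = -546350)
T = -403734
X = -491 (X = 181 - 1*672 = 181 - 672 = -491)
L = 33/475042 (L = (-491 + 425)/(-403734 - 546350) = -66/(-950084) = -66*(-1/950084) = 33/475042 ≈ 6.9468e-5)
-L = -1*33/475042 = -33/475042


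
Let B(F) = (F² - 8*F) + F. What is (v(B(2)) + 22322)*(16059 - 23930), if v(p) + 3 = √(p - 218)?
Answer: -175672849 - 15742*I*√57 ≈ -1.7567e+8 - 1.1885e+5*I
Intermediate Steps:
B(F) = F² - 7*F
v(p) = -3 + √(-218 + p) (v(p) = -3 + √(p - 218) = -3 + √(-218 + p))
(v(B(2)) + 22322)*(16059 - 23930) = ((-3 + √(-218 + 2*(-7 + 2))) + 22322)*(16059 - 23930) = ((-3 + √(-218 + 2*(-5))) + 22322)*(-7871) = ((-3 + √(-218 - 10)) + 22322)*(-7871) = ((-3 + √(-228)) + 22322)*(-7871) = ((-3 + 2*I*√57) + 22322)*(-7871) = (22319 + 2*I*√57)*(-7871) = -175672849 - 15742*I*√57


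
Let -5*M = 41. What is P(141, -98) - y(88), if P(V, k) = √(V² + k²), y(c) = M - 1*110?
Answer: 591/5 + √29485 ≈ 289.91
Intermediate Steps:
M = -41/5 (M = -⅕*41 = -41/5 ≈ -8.2000)
y(c) = -591/5 (y(c) = -41/5 - 1*110 = -41/5 - 110 = -591/5)
P(141, -98) - y(88) = √(141² + (-98)²) - 1*(-591/5) = √(19881 + 9604) + 591/5 = √29485 + 591/5 = 591/5 + √29485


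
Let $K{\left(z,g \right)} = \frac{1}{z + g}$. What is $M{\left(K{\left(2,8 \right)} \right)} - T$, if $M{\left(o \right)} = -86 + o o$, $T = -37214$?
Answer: $\frac{3712801}{100} \approx 37128.0$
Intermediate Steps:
$K{\left(z,g \right)} = \frac{1}{g + z}$
$M{\left(o \right)} = -86 + o^{2}$
$M{\left(K{\left(2,8 \right)} \right)} - T = \left(-86 + \left(\frac{1}{8 + 2}\right)^{2}\right) - -37214 = \left(-86 + \left(\frac{1}{10}\right)^{2}\right) + 37214 = \left(-86 + \frac{1}{100}\right) + 37214 = - \frac{8599}{100} + 37214 = \frac{3712801}{100}$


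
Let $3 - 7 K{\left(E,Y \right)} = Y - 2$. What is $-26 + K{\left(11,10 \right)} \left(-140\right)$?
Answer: $74$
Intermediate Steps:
$K{\left(E,Y \right)} = \frac{5}{7} - \frac{Y}{7}$ ($K{\left(E,Y \right)} = \frac{3}{7} - \frac{Y - 2}{7} = \frac{3}{7} - \frac{-2 + Y}{7} = \frac{3}{7} - \left(- \frac{2}{7} + \frac{Y}{7}\right) = \frac{5}{7} - \frac{Y}{7}$)
$-26 + K{\left(11,10 \right)} \left(-140\right) = -26 + \left(\frac{5}{7} - \frac{10}{7}\right) \left(-140\right) = -26 - -100 = -26 + 100 = 74$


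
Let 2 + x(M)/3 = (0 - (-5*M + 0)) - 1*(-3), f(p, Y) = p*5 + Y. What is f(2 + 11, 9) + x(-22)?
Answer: -253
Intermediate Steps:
f(p, Y) = Y + 5*p (f(p, Y) = 5*p + Y = Y + 5*p)
x(M) = 3 + 15*M (x(M) = -6 + 3*((0 - (-5*M + 0)) - 1*(-3)) = -6 + 3*((0 - (-5)*M) + 3) = -6 + 3*((0 + 5*M) + 3) = -6 + 3*(5*M + 3) = -6 + 3*(3 + 5*M) = -6 + (9 + 15*M) = 3 + 15*M)
f(2 + 11, 9) + x(-22) = (9 + 5*(2 + 11)) + (3 + 15*(-22)) = (9 + 5*13) + (3 - 330) = (9 + 65) - 327 = 74 - 327 = -253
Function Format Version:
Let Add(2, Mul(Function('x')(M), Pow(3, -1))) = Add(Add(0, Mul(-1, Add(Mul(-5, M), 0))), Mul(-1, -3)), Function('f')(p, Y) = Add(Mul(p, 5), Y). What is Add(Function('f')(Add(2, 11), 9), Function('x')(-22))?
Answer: -253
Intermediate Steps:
Function('f')(p, Y) = Add(Y, Mul(5, p)) (Function('f')(p, Y) = Add(Mul(5, p), Y) = Add(Y, Mul(5, p)))
Function('x')(M) = Add(3, Mul(15, M)) (Function('x')(M) = Add(-6, Mul(3, Add(Add(0, Mul(-1, Add(Mul(-5, M), 0))), Mul(-1, -3)))) = Add(-6, Mul(3, Add(Add(0, Mul(-1, Mul(-5, M))), 3))) = Add(-6, Mul(3, Add(Add(0, Mul(5, M)), 3))) = Add(-6, Mul(3, Add(Mul(5, M), 3))) = Add(-6, Mul(3, Add(3, Mul(5, M)))) = Add(-6, Add(9, Mul(15, M))) = Add(3, Mul(15, M)))
Add(Function('f')(Add(2, 11), 9), Function('x')(-22)) = Add(Add(9, Mul(5, Add(2, 11))), Add(3, Mul(15, -22))) = Add(Add(9, Mul(5, 13)), Add(3, -330)) = Add(Add(9, 65), -327) = Add(74, -327) = -253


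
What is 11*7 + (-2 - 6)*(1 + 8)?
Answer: 5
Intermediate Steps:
11*7 + (-2 - 6)*(1 + 8) = 77 - 8*9 = 77 - 72 = 5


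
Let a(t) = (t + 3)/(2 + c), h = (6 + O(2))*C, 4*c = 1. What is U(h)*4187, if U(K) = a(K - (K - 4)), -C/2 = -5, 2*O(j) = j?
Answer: 117236/9 ≈ 13026.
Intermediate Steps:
c = 1/4 (c = (1/4)*1 = 1/4 ≈ 0.25000)
O(j) = j/2
C = 10 (C = -2*(-5) = 10)
h = 70 (h = (6 + (1/2)*2)*10 = (6 + 1)*10 = 7*10 = 70)
a(t) = 4/3 + 4*t/9 (a(t) = (t + 3)/(2 + 1/4) = (3 + t)/(9/4) = (3 + t)*(4/9) = 4/3 + 4*t/9)
U(K) = 28/9 (U(K) = 4/3 + 4*(K - (K - 4))/9 = 4/3 + 4*(K - (-4 + K))/9 = 4/3 + 4*(K + (4 - K))/9 = 4/3 + (4/9)*4 = 4/3 + 16/9 = 28/9)
U(h)*4187 = (28/9)*4187 = 117236/9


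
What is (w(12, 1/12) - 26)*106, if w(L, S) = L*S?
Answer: -2650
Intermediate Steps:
(w(12, 1/12) - 26)*106 = (12/12 - 26)*106 = (12*(1/12) - 26)*106 = (1 - 26)*106 = -25*106 = -2650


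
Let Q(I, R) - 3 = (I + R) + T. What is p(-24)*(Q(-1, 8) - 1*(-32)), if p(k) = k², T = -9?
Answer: 19008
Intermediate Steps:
Q(I, R) = -6 + I + R (Q(I, R) = 3 + ((I + R) - 9) = 3 + (-9 + I + R) = -6 + I + R)
p(-24)*(Q(-1, 8) - 1*(-32)) = (-24)²*((-6 - 1 + 8) - 1*(-32)) = 576*(1 + 32) = 576*33 = 19008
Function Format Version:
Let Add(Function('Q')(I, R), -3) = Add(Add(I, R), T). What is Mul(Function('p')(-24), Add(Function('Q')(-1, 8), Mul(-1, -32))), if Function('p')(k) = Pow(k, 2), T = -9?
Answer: 19008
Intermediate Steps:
Function('Q')(I, R) = Add(-6, I, R) (Function('Q')(I, R) = Add(3, Add(Add(I, R), -9)) = Add(3, Add(-9, I, R)) = Add(-6, I, R))
Mul(Function('p')(-24), Add(Function('Q')(-1, 8), Mul(-1, -32))) = Mul(Pow(-24, 2), Add(Add(-6, -1, 8), Mul(-1, -32))) = Mul(576, Add(1, 32)) = Mul(576, 33) = 19008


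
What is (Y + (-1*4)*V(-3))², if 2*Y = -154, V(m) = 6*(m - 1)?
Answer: 361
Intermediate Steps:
V(m) = -6 + 6*m (V(m) = 6*(-1 + m) = -6 + 6*m)
Y = -77 (Y = (½)*(-154) = -77)
(Y + (-1*4)*V(-3))² = (-77 + (-1*4)*(-6 + 6*(-3)))² = (-77 - 4*(-6 - 18))² = (-77 - 4*(-24))² = (-77 + 96)² = 19² = 361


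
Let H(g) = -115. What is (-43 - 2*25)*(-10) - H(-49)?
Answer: 1045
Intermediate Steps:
(-43 - 2*25)*(-10) - H(-49) = (-43 - 2*25)*(-10) - 1*(-115) = (-43 - 50)*(-10) + 115 = -93*(-10) + 115 = 930 + 115 = 1045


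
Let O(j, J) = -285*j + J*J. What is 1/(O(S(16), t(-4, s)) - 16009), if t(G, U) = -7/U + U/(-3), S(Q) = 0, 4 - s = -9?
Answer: -1521/24313589 ≈ -6.2558e-5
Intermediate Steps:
s = 13 (s = 4 - 1*(-9) = 4 + 9 = 13)
t(G, U) = -7/U - U/3 (t(G, U) = -7/U + U*(-1/3) = -7/U - U/3)
O(j, J) = J**2 - 285*j (O(j, J) = -285*j + J**2 = J**2 - 285*j)
1/(O(S(16), t(-4, s)) - 16009) = 1/(((-7/13 - 1/3*13)**2 - 285*0) - 16009) = 1/(((-7*1/13 - 13/3)**2 + 0) - 16009) = 1/(((-7/13 - 13/3)**2 + 0) - 16009) = 1/(((-190/39)**2 + 0) - 16009) = 1/((36100/1521 + 0) - 16009) = 1/(36100/1521 - 16009) = 1/(-24313589/1521) = -1521/24313589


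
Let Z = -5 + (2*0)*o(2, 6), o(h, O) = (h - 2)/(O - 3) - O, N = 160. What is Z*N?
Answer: -800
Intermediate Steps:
o(h, O) = -O + (-2 + h)/(-3 + O) (o(h, O) = (-2 + h)/(-3 + O) - O = -O + (-2 + h)/(-3 + O))
Z = -5 (Z = -5 + (2*0)*((-2 + 2 - 1*6² + 3*6)/(-3 + 6)) = -5 + 0*((-2 + 2 - 1*36 + 18)/3) = -5 + 0*((-2 + 2 - 36 + 18)/3) = -5 + 0*((⅓)*(-18)) = -5 + 0*(-6) = -5 + 0 = -5)
Z*N = -5*160 = -800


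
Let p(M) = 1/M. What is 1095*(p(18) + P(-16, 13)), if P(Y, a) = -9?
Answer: -58765/6 ≈ -9794.2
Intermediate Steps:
1095*(p(18) + P(-16, 13)) = 1095*(1/18 - 9) = 1095*(-161/18) = -58765/6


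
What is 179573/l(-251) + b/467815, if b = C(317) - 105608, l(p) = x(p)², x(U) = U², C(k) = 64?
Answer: -418833427706549/1856816680157815 ≈ -0.22557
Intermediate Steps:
l(p) = p⁴ (l(p) = (p²)² = p⁴)
b = -105544 (b = 64 - 105608 = -105544)
179573/l(-251) + b/467815 = 179573/((-251)⁴) - 105544/467815 = 179573/3969126001 - 105544*1/467815 = 179573*(1/3969126001) - 105544/467815 = 179573/3969126001 - 105544/467815 = -418833427706549/1856816680157815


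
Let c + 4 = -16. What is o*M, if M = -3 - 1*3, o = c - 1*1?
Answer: 126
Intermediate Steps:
c = -20 (c = -4 - 16 = -20)
o = -21 (o = -20 - 1*1 = -20 - 1 = -21)
M = -6 (M = -3 - 3 = -6)
o*M = -21*(-6) = 126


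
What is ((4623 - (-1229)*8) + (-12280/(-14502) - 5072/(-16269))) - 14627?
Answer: -6717857512/39322173 ≈ -170.84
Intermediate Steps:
((4623 - (-1229)*8) + (-12280/(-14502) - 5072/(-16269))) - 14627 = ((4623 - 1*(-9832)) + (-12280*(-1/14502) - 5072*(-1/16269))) - 14627 = ((4623 + 9832) + (6140/7251 + 5072/16269)) - 14627 = (14455 + 45556244/39322173) - 14627 = 568447566959/39322173 - 14627 = -6717857512/39322173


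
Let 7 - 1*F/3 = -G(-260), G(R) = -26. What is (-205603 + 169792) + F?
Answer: -35868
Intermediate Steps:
F = -57 (F = 21 - (-3)*(-26) = 21 - 3*26 = 21 - 78 = -57)
(-205603 + 169792) + F = (-205603 + 169792) - 57 = -35811 - 57 = -35868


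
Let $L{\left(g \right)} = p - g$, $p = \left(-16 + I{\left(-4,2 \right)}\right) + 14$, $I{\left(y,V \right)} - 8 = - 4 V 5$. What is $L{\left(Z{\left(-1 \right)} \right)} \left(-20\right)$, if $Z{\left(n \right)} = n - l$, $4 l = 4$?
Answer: $640$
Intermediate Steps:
$I{\left(y,V \right)} = 8 - 20 V$ ($I{\left(y,V \right)} = 8 + - 4 V 5 = 8 - 20 V$)
$l = 1$ ($l = \frac{1}{4} \cdot 4 = 1$)
$p = -34$ ($p = \left(-16 + \left(8 - 40\right)\right) + 14 = \left(-16 - 32\right) + 14 = -48 + 14 = -34$)
$Z{\left(n \right)} = -1 + n$ ($Z{\left(n \right)} = n - 1 = -1 + n$)
$L{\left(g \right)} = -34 - g$
$L{\left(Z{\left(-1 \right)} \right)} \left(-20\right) = \left(-34 - \left(-1 - 1\right)\right) \left(-20\right) = \left(-34 - -2\right) \left(-20\right) = \left(-34 + 2\right) \left(-20\right) = \left(-32\right) \left(-20\right) = 640$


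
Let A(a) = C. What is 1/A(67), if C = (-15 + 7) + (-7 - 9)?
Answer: -1/24 ≈ -0.041667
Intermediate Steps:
C = -24 (C = -8 - 16 = -24)
A(a) = -24
1/A(67) = 1/(-24) = -1/24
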